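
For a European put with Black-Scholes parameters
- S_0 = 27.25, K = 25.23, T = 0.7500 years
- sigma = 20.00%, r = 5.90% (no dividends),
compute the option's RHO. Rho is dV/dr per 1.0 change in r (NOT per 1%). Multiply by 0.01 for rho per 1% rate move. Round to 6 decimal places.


Answer: Rho = -4.883524

Derivation:
d1 = 0.7867538173; d2 = 0.6135487365
phi(d1) = 0.2927520372; exp(-qT) = 1.0000000000; exp(-rT) = 0.9567147489
N(-d2) = 0.2697567839
Rho = -K*T*exp(-rT)*N(-d2) = -25.2300 * 0.7500 * 0.9567147489 * 0.2697567839 = -4.883524


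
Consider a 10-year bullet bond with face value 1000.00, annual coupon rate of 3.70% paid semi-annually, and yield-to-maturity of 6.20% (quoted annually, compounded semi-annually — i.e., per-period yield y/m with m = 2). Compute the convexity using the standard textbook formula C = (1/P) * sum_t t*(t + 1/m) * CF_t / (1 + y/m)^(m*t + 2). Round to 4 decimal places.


Coupon per period c = face * coupon_rate / m = 18.500000
Periods per year m = 2; per-period yield y/m = 0.031000
Number of cashflows N = 20
Cashflows (t years, CF_t, discount factor 1/(1+y/m)^(m*t), PV):
  t = 0.5000: CF_t = 18.500000, DF = 0.969932, PV = 17.943744
  t = 1.0000: CF_t = 18.500000, DF = 0.940768, PV = 17.404213
  t = 1.5000: CF_t = 18.500000, DF = 0.912481, PV = 16.880905
  t = 2.0000: CF_t = 18.500000, DF = 0.885045, PV = 16.373332
  t = 2.5000: CF_t = 18.500000, DF = 0.858434, PV = 15.881020
  t = 3.0000: CF_t = 18.500000, DF = 0.832622, PV = 15.403511
  t = 3.5000: CF_t = 18.500000, DF = 0.807587, PV = 14.940360
  t = 4.0000: CF_t = 18.500000, DF = 0.783305, PV = 14.491135
  t = 4.5000: CF_t = 18.500000, DF = 0.759752, PV = 14.055417
  t = 5.0000: CF_t = 18.500000, DF = 0.736908, PV = 13.632800
  t = 5.5000: CF_t = 18.500000, DF = 0.714751, PV = 13.222891
  t = 6.0000: CF_t = 18.500000, DF = 0.693260, PV = 12.825306
  t = 6.5000: CF_t = 18.500000, DF = 0.672415, PV = 12.439676
  t = 7.0000: CF_t = 18.500000, DF = 0.652197, PV = 12.065641
  t = 7.5000: CF_t = 18.500000, DF = 0.632587, PV = 11.702853
  t = 8.0000: CF_t = 18.500000, DF = 0.613566, PV = 11.350973
  t = 8.5000: CF_t = 18.500000, DF = 0.595117, PV = 11.009673
  t = 9.0000: CF_t = 18.500000, DF = 0.577224, PV = 10.678635
  t = 9.5000: CF_t = 18.500000, DF = 0.559868, PV = 10.357551
  t = 10.0000: CF_t = 1018.500000, DF = 0.543034, PV = 553.079712
Price P = sum_t PV_t = 815.739351
Convexity numerator sum_t t*(t + 1/m) * CF_t / (1+y/m)^(m*t + 2):
  t = 0.5000: term = 8.440453
  t = 1.0000: term = 24.559998
  t = 1.5000: term = 47.643061
  t = 2.0000: term = 77.017557
  t = 2.5000: term = 112.052702
  t = 3.0000: term = 152.156919
  t = 3.5000: term = 196.775841
  t = 4.0000: term = 245.390407
  t = 4.5000: term = 297.515042
  t = 5.0000: term = 352.695922
  t = 5.5000: term = 410.509318
  t = 6.0000: term = 470.560015
  t = 6.5000: term = 532.479811
  t = 7.0000: term = 595.926073
  t = 7.5000: term = 660.580378
  t = 8.0000: term = 726.147198
  t = 8.5000: term = 792.352665
  t = 9.0000: term = 858.943381
  t = 9.5000: term = 925.685291
  t = 10.0000: term = 54633.584592
Convexity = (1/P) * sum = 62121.016625 / 815.739351 = 76.153022

Answer: Convexity = 76.1530


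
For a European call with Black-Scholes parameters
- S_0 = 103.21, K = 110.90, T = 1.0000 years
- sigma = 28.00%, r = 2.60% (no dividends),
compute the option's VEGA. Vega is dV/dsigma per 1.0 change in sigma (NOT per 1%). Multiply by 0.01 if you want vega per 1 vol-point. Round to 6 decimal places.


Answer: Vega = 41.163176

Derivation:
d1 = -0.0237969528; d2 = -0.3037969528
phi(d1) = 0.3988293369; exp(-qT) = 1.0000000000; exp(-rT) = 0.9743350896
Vega = S * exp(-qT) * phi(d1) * sqrt(T) = 103.2100 * 1.0000000000 * 0.3988293369 * 1.0000000000 = 41.163176


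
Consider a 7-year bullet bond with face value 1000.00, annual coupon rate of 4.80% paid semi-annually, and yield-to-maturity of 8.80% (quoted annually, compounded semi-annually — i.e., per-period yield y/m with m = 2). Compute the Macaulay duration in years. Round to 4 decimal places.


Coupon per period c = face * coupon_rate / m = 24.000000
Periods per year m = 2; per-period yield y/m = 0.044000
Number of cashflows N = 14
Cashflows (t years, CF_t, discount factor 1/(1+y/m)^(m*t), PV):
  t = 0.5000: CF_t = 24.000000, DF = 0.957854, PV = 22.988506
  t = 1.0000: CF_t = 24.000000, DF = 0.917485, PV = 22.019642
  t = 1.5000: CF_t = 24.000000, DF = 0.878817, PV = 21.091611
  t = 2.0000: CF_t = 24.000000, DF = 0.841779, PV = 20.202692
  t = 2.5000: CF_t = 24.000000, DF = 0.806302, PV = 19.351238
  t = 3.0000: CF_t = 24.000000, DF = 0.772320, PV = 18.535668
  t = 3.5000: CF_t = 24.000000, DF = 0.739770, PV = 17.754472
  t = 4.0000: CF_t = 24.000000, DF = 0.708592, PV = 17.006199
  t = 4.5000: CF_t = 24.000000, DF = 0.678728, PV = 16.289462
  t = 5.0000: CF_t = 24.000000, DF = 0.650122, PV = 15.602933
  t = 5.5000: CF_t = 24.000000, DF = 0.622722, PV = 14.945339
  t = 6.0000: CF_t = 24.000000, DF = 0.596477, PV = 14.315458
  t = 6.5000: CF_t = 24.000000, DF = 0.571339, PV = 13.712125
  t = 7.0000: CF_t = 1024.000000, DF = 0.547259, PV = 560.393353
Price P = sum_t PV_t = 794.208697
Macaulay numerator sum_t t * PV_t:
  t * PV_t at t = 0.5000: 11.494253
  t * PV_t at t = 1.0000: 22.019642
  t * PV_t at t = 1.5000: 31.637416
  t * PV_t at t = 2.0000: 40.405384
  t * PV_t at t = 2.5000: 48.378094
  t * PV_t at t = 3.0000: 55.607005
  t * PV_t at t = 3.5000: 62.140651
  t * PV_t at t = 4.0000: 68.024795
  t * PV_t at t = 4.5000: 73.302581
  t * PV_t at t = 5.0000: 78.014667
  t * PV_t at t = 5.5000: 82.199362
  t * PV_t at t = 6.0000: 85.892750
  t * PV_t at t = 6.5000: 89.128812
  t * PV_t at t = 7.0000: 3922.753471
Macaulay duration D = (sum_t t * PV_t) / P = 4670.998882 / 794.208697 = 5.881324

Answer: Macaulay duration = 5.8813 years


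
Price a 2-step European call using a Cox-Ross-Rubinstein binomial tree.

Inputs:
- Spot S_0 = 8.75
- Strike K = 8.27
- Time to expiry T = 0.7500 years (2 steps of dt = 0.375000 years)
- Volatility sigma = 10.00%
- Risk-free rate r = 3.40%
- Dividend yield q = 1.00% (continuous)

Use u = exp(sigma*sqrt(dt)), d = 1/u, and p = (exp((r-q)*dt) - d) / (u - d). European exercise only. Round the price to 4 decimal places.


Answer: Price = V(0,0) = 0.7233

Derivation:
dt = T/N = 0.375000
u = exp(sigma*sqrt(dt)) = 1.063151; d = 1/u = 0.940600
p = (exp((r-q)*dt) - d) / (u - d) = 0.558466
Discount per step: exp(-r*dt) = 0.987331
Stock lattice S(k, i) with i counting down-moves:
  k=0: S(0,0) = 8.7500
  k=1: S(1,0) = 9.3026; S(1,1) = 8.2303
  k=2: S(2,0) = 9.8900; S(2,1) = 8.7500; S(2,2) = 7.7414
Terminal payoffs V(N, i) = max(S_T - K, 0):
  V(2,0) = 1.620040; V(2,1) = 0.480000; V(2,2) = 0.000000
Backward induction: V(k, i) = exp(-r*dt) * [p * V(k+1, i) + (1-p) * V(k+1, i+1)].
  V(1,0) = exp(-r*dt) * [p*1.620040 + (1-p)*0.480000] = 1.102526
  V(1,1) = exp(-r*dt) * [p*0.480000 + (1-p)*0.000000] = 0.264667
  V(0,0) = exp(-r*dt) * [p*1.102526 + (1-p)*0.264667] = 0.723302


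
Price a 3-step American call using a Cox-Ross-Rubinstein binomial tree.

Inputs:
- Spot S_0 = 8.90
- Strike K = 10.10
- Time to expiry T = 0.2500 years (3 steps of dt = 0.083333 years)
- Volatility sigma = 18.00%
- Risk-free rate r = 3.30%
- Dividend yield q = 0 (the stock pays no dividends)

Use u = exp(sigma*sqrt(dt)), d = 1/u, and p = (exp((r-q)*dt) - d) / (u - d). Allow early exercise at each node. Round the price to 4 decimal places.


Answer: Price = V(0,0) = 0.0405

Derivation:
dt = T/N = 0.083333
u = exp(sigma*sqrt(dt)) = 1.053335; d = 1/u = 0.949365
p = (exp((r-q)*dt) - d) / (u - d) = 0.513499
Discount per step: exp(-r*dt) = 0.997254
Stock lattice S(k, i) with i counting down-moves:
  k=0: S(0,0) = 8.9000
  k=1: S(1,0) = 9.3747; S(1,1) = 8.4494
  k=2: S(2,0) = 9.8747; S(2,1) = 8.9000; S(2,2) = 8.0215
  k=3: S(3,0) = 10.4014; S(3,1) = 9.3747; S(3,2) = 8.4494; S(3,3) = 7.6154
Terminal payoffs V(N, i) = max(S_T - K, 0):
  V(3,0) = 0.301353; V(3,1) = 0.000000; V(3,2) = 0.000000; V(3,3) = 0.000000
Backward induction: V(k, i) = exp(-r*dt) * [p * V(k+1, i) + (1-p) * V(k+1, i+1)]; then take max(V_cont, immediate exercise) for American.
  V(2,0) = exp(-r*dt) * [p*0.301353 + (1-p)*0.000000] = 0.154319; exercise = 0.000000; V(2,0) = max -> 0.154319
  V(2,1) = exp(-r*dt) * [p*0.000000 + (1-p)*0.000000] = 0.000000; exercise = 0.000000; V(2,1) = max -> 0.000000
  V(2,2) = exp(-r*dt) * [p*0.000000 + (1-p)*0.000000] = 0.000000; exercise = 0.000000; V(2,2) = max -> 0.000000
  V(1,0) = exp(-r*dt) * [p*0.154319 + (1-p)*0.000000] = 0.079025; exercise = 0.000000; V(1,0) = max -> 0.079025
  V(1,1) = exp(-r*dt) * [p*0.000000 + (1-p)*0.000000] = 0.000000; exercise = 0.000000; V(1,1) = max -> 0.000000
  V(0,0) = exp(-r*dt) * [p*0.079025 + (1-p)*0.000000] = 0.040468; exercise = 0.000000; V(0,0) = max -> 0.040468


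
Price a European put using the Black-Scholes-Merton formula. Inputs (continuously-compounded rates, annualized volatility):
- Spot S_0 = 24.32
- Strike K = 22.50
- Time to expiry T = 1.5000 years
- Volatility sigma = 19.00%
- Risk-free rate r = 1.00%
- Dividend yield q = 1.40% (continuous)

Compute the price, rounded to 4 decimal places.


Answer: Price = 1.4047

Derivation:
d1 = (ln(S/K) + (r - q + 0.5*sigma^2) * T) / (sigma * sqrt(T)) = 0.42483068
d2 = d1 - sigma * sqrt(T) = 0.19212916
exp(-rT) = 0.98511194; exp(-qT) = 0.97921896
P = K * exp(-rT) * N(-d2) - S_0 * exp(-qT) * N(-d1)
N(-d1) = 0.33548005; N(-d2) = 0.42382052
P = 22.5000 * 0.98511194 * 0.42382052 - 24.3200 * 0.97921896 * 0.33548005 = 1.4047


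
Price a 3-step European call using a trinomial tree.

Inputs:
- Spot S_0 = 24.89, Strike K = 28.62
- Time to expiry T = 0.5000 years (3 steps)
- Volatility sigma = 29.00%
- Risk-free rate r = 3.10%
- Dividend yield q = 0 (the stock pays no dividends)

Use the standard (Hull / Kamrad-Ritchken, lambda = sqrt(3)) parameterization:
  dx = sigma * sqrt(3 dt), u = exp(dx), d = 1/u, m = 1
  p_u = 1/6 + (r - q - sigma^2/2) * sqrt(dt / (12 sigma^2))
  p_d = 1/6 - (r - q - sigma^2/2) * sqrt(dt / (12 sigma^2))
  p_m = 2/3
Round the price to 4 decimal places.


Answer: Price = V(0,0) = 0.9713

Derivation:
dt = T/N = 0.166667; dx = sigma*sqrt(3*dt) = 0.205061
u = exp(dx) = 1.227600; d = 1/u = 0.814598
p_u = 0.162176, p_m = 0.666667, p_d = 0.171157
Discount per step: exp(-r*dt) = 0.994847
Stock lattice S(k, j) with j the centered position index:
  k=0: S(0,+0) = 24.8900
  k=1: S(1,-1) = 20.2753; S(1,+0) = 24.8900; S(1,+1) = 30.5550
  k=2: S(2,-2) = 16.5162; S(2,-1) = 20.2753; S(2,+0) = 24.8900; S(2,+1) = 30.5550; S(2,+2) = 37.5093
  k=3: S(3,-3) = 13.4541; S(3,-2) = 16.5162; S(3,-1) = 20.2753; S(3,+0) = 24.8900; S(3,+1) = 30.5550; S(3,+2) = 37.5093; S(3,+3) = 46.0464
Terminal payoffs V(N, j) = max(S_T - K, 0):
  V(3,-3) = 0.000000; V(3,-2) = 0.000000; V(3,-1) = 0.000000; V(3,+0) = 0.000000; V(3,+1) = 1.934962; V(3,+2) = 8.889268; V(3,+3) = 17.426374
Backward induction: V(k, j) = exp(-r*dt) * [p_u * V(k+1, j+1) + p_m * V(k+1, j) + p_d * V(k+1, j-1)]
  V(2,-2) = exp(-r*dt) * [p_u*0.000000 + p_m*0.000000 + p_d*0.000000] = 0.000000
  V(2,-1) = exp(-r*dt) * [p_u*0.000000 + p_m*0.000000 + p_d*0.000000] = 0.000000
  V(2,+0) = exp(-r*dt) * [p_u*1.934962 + p_m*0.000000 + p_d*0.000000] = 0.312187
  V(2,+1) = exp(-r*dt) * [p_u*8.889268 + p_m*1.934962 + p_d*0.000000] = 2.717525
  V(2,+2) = exp(-r*dt) * [p_u*17.426374 + p_m*8.889268 + p_d*1.934962] = 9.036693
  V(1,-1) = exp(-r*dt) * [p_u*0.312187 + p_m*0.000000 + p_d*0.000000] = 0.050368
  V(1,+0) = exp(-r*dt) * [p_u*2.717525 + p_m*0.312187 + p_d*0.000000] = 0.645499
  V(1,+1) = exp(-r*dt) * [p_u*9.036693 + p_m*2.717525 + p_d*0.312187] = 3.313488
  V(0,+0) = exp(-r*dt) * [p_u*3.313488 + p_m*0.645499 + p_d*0.050368] = 0.971291


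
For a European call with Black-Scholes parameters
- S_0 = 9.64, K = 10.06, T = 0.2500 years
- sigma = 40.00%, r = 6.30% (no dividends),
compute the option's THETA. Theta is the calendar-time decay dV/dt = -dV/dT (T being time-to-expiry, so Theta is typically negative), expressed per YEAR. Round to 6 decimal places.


Answer: Theta = -1.791516

Derivation:
d1 = -0.0344802802; d2 = -0.2344802802
phi(d1) = 0.3987052017; exp(-qT) = 1.0000000000; exp(-rT) = 0.9843733826
Theta = -S*exp(-qT)*phi(d1)*sigma/(2*sqrt(T)) - r*K*exp(-rT)*N(d2) + q*S*exp(-qT)*N(d1)
N(d1) = 0.4862470835; N(d2) = 0.4073060703; sqrt(T) = 0.5000000000
Term 1 = -9.6400 * 1.0000000000 * 0.3987052017 * 0.4000 / (2 * 0.5000000000) = -1.5374072578
Term 2 = -0.0630 * 10.0600 * 0.9843733826 * 0.4073060703 = -0.2541085481
Term 3 = 0 (no dividend yield, q = 0)
Theta = -1.5374072578 + (-0.2541085481) + (0.0000000000) = -1.791516


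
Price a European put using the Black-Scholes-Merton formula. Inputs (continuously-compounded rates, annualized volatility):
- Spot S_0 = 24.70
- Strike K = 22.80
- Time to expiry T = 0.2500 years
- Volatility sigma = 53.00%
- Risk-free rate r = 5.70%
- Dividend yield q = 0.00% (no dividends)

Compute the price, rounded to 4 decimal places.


Answer: Price = 1.5299

Derivation:
d1 = (ln(S/K) + (r - q + 0.5*sigma^2) * T) / (sigma * sqrt(T)) = 0.48832154
d2 = d1 - sigma * sqrt(T) = 0.22332154
exp(-rT) = 0.98585105; exp(-qT) = 1.00000000
P = K * exp(-rT) * N(-d2) - S_0 * exp(-qT) * N(-d1)
N(-d1) = 0.31266105; N(-d2) = 0.41164263
P = 22.8000 * 0.98585105 * 0.41164263 - 24.7000 * 1.00000000 * 0.31266105 = 1.5299


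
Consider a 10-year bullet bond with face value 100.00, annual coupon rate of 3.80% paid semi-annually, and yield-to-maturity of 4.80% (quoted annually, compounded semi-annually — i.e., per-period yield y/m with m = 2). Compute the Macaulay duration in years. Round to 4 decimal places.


Coupon per period c = face * coupon_rate / m = 1.900000
Periods per year m = 2; per-period yield y/m = 0.024000
Number of cashflows N = 20
Cashflows (t years, CF_t, discount factor 1/(1+y/m)^(m*t), PV):
  t = 0.5000: CF_t = 1.900000, DF = 0.976562, PV = 1.855469
  t = 1.0000: CF_t = 1.900000, DF = 0.953674, PV = 1.811981
  t = 1.5000: CF_t = 1.900000, DF = 0.931323, PV = 1.769513
  t = 2.0000: CF_t = 1.900000, DF = 0.909495, PV = 1.728040
  t = 2.5000: CF_t = 1.900000, DF = 0.888178, PV = 1.687539
  t = 3.0000: CF_t = 1.900000, DF = 0.867362, PV = 1.647987
  t = 3.5000: CF_t = 1.900000, DF = 0.847033, PV = 1.609363
  t = 4.0000: CF_t = 1.900000, DF = 0.827181, PV = 1.571643
  t = 4.5000: CF_t = 1.900000, DF = 0.807794, PV = 1.534808
  t = 5.0000: CF_t = 1.900000, DF = 0.788861, PV = 1.498836
  t = 5.5000: CF_t = 1.900000, DF = 0.770372, PV = 1.463707
  t = 6.0000: CF_t = 1.900000, DF = 0.752316, PV = 1.429401
  t = 6.5000: CF_t = 1.900000, DF = 0.734684, PV = 1.395900
  t = 7.0000: CF_t = 1.900000, DF = 0.717465, PV = 1.363183
  t = 7.5000: CF_t = 1.900000, DF = 0.700649, PV = 1.331234
  t = 8.0000: CF_t = 1.900000, DF = 0.684228, PV = 1.300033
  t = 8.5000: CF_t = 1.900000, DF = 0.668191, PV = 1.269563
  t = 9.0000: CF_t = 1.900000, DF = 0.652530, PV = 1.239808
  t = 9.5000: CF_t = 1.900000, DF = 0.637237, PV = 1.210750
  t = 10.0000: CF_t = 101.900000, DF = 0.622302, PV = 63.412526
Price P = sum_t PV_t = 92.131282
Macaulay numerator sum_t t * PV_t:
  t * PV_t at t = 0.5000: 0.927734
  t * PV_t at t = 1.0000: 1.811981
  t * PV_t at t = 1.5000: 2.654269
  t * PV_t at t = 2.0000: 3.456080
  t * PV_t at t = 2.5000: 4.218847
  t * PV_t at t = 3.0000: 4.943962
  t * PV_t at t = 3.5000: 5.632769
  t * PV_t at t = 4.0000: 6.286573
  t * PV_t at t = 4.5000: 6.906635
  t * PV_t at t = 5.0000: 7.494179
  t * PV_t at t = 5.5000: 8.050387
  t * PV_t at t = 6.0000: 8.576407
  t * PV_t at t = 6.5000: 9.073347
  t * PV_t at t = 7.0000: 9.542282
  t * PV_t at t = 7.5000: 9.984252
  t * PV_t at t = 8.0000: 10.400262
  t * PV_t at t = 8.5000: 10.791288
  t * PV_t at t = 9.0000: 11.158271
  t * PV_t at t = 9.5000: 11.502124
  t * PV_t at t = 10.0000: 634.125257
Macaulay duration D = (sum_t t * PV_t) / P = 767.536905 / 92.131282 = 8.330904

Answer: Macaulay duration = 8.3309 years


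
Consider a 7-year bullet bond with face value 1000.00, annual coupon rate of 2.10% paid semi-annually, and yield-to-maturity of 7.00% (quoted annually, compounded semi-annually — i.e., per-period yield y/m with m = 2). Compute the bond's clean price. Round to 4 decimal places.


Answer: Price = 732.4473

Derivation:
Coupon per period c = face * coupon_rate / m = 10.500000
Periods per year m = 2; per-period yield y/m = 0.035000
Number of cashflows N = 14
Cashflows (t years, CF_t, discount factor 1/(1+y/m)^(m*t), PV):
  t = 0.5000: CF_t = 10.500000, DF = 0.966184, PV = 10.144928
  t = 1.0000: CF_t = 10.500000, DF = 0.933511, PV = 9.801862
  t = 1.5000: CF_t = 10.500000, DF = 0.901943, PV = 9.470398
  t = 2.0000: CF_t = 10.500000, DF = 0.871442, PV = 9.150143
  t = 2.5000: CF_t = 10.500000, DF = 0.841973, PV = 8.840718
  t = 3.0000: CF_t = 10.500000, DF = 0.813501, PV = 8.541757
  t = 3.5000: CF_t = 10.500000, DF = 0.785991, PV = 8.252905
  t = 4.0000: CF_t = 10.500000, DF = 0.759412, PV = 7.973821
  t = 4.5000: CF_t = 10.500000, DF = 0.733731, PV = 7.704175
  t = 5.0000: CF_t = 10.500000, DF = 0.708919, PV = 7.443648
  t = 5.5000: CF_t = 10.500000, DF = 0.684946, PV = 7.191930
  t = 6.0000: CF_t = 10.500000, DF = 0.661783, PV = 6.948725
  t = 6.5000: CF_t = 10.500000, DF = 0.639404, PV = 6.713744
  t = 7.0000: CF_t = 1010.500000, DF = 0.617782, PV = 624.268499
Price P = sum_t PV_t = 732.447253


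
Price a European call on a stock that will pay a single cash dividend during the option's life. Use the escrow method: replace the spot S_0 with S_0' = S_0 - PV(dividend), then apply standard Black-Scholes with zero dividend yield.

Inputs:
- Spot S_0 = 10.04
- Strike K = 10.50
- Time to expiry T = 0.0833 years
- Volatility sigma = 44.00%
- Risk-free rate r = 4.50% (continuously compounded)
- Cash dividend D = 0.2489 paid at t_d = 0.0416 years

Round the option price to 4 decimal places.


Answer: Price = 0.2459

Derivation:
PV(D) = D * exp(-r * t_d) = 0.2489 * 0.99812975 = 0.24843450
S_0' = S_0 - PV(D) = 10.0400 - 0.24843450 = 9.79156550
d1 = (ln(S_0'/K) + (r + sigma^2/2)*T) / (sigma*sqrt(T)) = -0.45705338
d2 = d1 - sigma*sqrt(T) = -0.58404504
exp(-rT) = 0.99625852
N(d1) = 0.32381634; N(d2) = 0.27959501
C = S_0' * N(d1) - K * exp(-rT) * N(d2) = 9.79156550 * 0.32381634 - 10.5000 * 0.99625852 * 0.27959501 = 0.2459


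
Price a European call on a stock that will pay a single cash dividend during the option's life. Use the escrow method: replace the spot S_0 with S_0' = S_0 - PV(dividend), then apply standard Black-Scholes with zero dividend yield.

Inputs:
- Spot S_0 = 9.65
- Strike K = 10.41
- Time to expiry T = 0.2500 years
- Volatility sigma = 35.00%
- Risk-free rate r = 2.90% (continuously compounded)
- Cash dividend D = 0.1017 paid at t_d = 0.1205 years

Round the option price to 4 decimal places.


PV(D) = D * exp(-r * t_d) = 0.1017 * 0.99651160 = 0.10134523
S_0' = S_0 - PV(D) = 9.6500 - 0.10134523 = 9.54865477
d1 = (ln(S_0'/K) + (r + sigma^2/2)*T) / (sigma*sqrt(T)) = -0.36459486
d2 = d1 - sigma*sqrt(T) = -0.53959486
exp(-rT) = 0.99277622
N(d1) = 0.35770693; N(d2) = 0.29473823
C = S_0' * N(d1) - K * exp(-rT) * N(d2) = 9.54865477 * 0.35770693 - 10.4100 * 0.99277622 * 0.29473823 = 0.3696

Answer: Price = 0.3696


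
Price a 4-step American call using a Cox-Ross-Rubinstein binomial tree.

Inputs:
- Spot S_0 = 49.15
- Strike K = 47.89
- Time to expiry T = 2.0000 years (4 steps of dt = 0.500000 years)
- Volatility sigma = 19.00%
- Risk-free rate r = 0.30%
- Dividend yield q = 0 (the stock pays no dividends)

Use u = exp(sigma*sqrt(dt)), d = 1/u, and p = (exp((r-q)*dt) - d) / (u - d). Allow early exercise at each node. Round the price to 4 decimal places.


dt = T/N = 0.500000
u = exp(sigma*sqrt(dt)) = 1.143793; d = 1/u = 0.874284
p = (exp((r-q)*dt) - d) / (u - d) = 0.472033
Discount per step: exp(-r*dt) = 0.998501
Stock lattice S(k, i) with i counting down-moves:
  k=0: S(0,0) = 49.1500
  k=1: S(1,0) = 56.2174; S(1,1) = 42.9710
  k=2: S(2,0) = 64.3011; S(2,1) = 49.1500; S(2,2) = 37.5689
  k=3: S(3,0) = 73.5472; S(3,1) = 56.2174; S(3,2) = 42.9710; S(3,3) = 32.8459
  k=4: S(4,0) = 84.1228; S(4,1) = 64.3011; S(4,2) = 49.1500; S(4,3) = 37.5689; S(4,4) = 28.7166
Terminal payoffs V(N, i) = max(S_T - K, 0):
  V(4,0) = 36.232831; V(4,1) = 16.411144; V(4,2) = 1.260000; V(4,3) = 0.000000; V(4,4) = 0.000000
Backward induction: V(k, i) = exp(-r*dt) * [p * V(k+1, i) + (1-p) * V(k+1, i+1)]; then take max(V_cont, immediate exercise) for American.
  V(3,0) = exp(-r*dt) * [p*36.232831 + (1-p)*16.411144] = 25.729006; exercise = 25.657225; V(3,0) = max -> 25.729006
  V(3,1) = exp(-r*dt) * [p*16.411144 + (1-p)*1.260000] = 8.399227; exercise = 8.327446; V(3,1) = max -> 8.399227
  V(3,2) = exp(-r*dt) * [p*1.260000 + (1-p)*0.000000] = 0.593870; exercise = 0.000000; V(3,2) = max -> 0.593870
  V(3,3) = exp(-r*dt) * [p*0.000000 + (1-p)*0.000000] = 0.000000; exercise = 0.000000; V(3,3) = max -> 0.000000
  V(2,0) = exp(-r*dt) * [p*25.729006 + (1-p)*8.399227] = 16.554599; exercise = 16.411144; V(2,0) = max -> 16.554599
  V(2,1) = exp(-r*dt) * [p*8.399227 + (1-p)*0.593870] = 4.271841; exercise = 1.260000; V(2,1) = max -> 4.271841
  V(2,2) = exp(-r*dt) * [p*0.593870 + (1-p)*0.000000] = 0.279906; exercise = 0.000000; V(2,2) = max -> 0.279906
  V(1,0) = exp(-r*dt) * [p*16.554599 + (1-p)*4.271841] = 10.054611; exercise = 8.327446; V(1,0) = max -> 10.054611
  V(1,1) = exp(-r*dt) * [p*4.271841 + (1-p)*0.279906] = 2.160986; exercise = 0.000000; V(1,1) = max -> 2.160986
  V(0,0) = exp(-r*dt) * [p*10.054611 + (1-p)*2.160986] = 5.878211; exercise = 1.260000; V(0,0) = max -> 5.878211

Answer: Price = V(0,0) = 5.8782


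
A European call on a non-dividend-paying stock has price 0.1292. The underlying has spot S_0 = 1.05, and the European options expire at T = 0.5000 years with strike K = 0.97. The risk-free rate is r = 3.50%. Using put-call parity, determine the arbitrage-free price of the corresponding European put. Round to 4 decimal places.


Put-call parity: C - P = S_0 * exp(-qT) - K * exp(-rT).
S_0 * exp(-qT) = 1.0500 * 1.00000000 = 1.05000000
K * exp(-rT) = 0.9700 * 0.98265224 = 0.95317267
P = C - S*exp(-qT) + K*exp(-rT)
P = 0.1292 - 1.05000000 + 0.95317267 = 0.0324

Answer: Put price = 0.0324


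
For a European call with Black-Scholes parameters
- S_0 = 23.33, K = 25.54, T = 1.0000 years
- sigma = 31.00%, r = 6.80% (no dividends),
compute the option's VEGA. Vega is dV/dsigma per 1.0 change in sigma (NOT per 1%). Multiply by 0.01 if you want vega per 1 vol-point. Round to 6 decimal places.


d1 = 0.0824007594; d2 = -0.2275992406
phi(d1) = 0.3975901907; exp(-qT) = 1.0000000000; exp(-rT) = 0.9342604736
Vega = S * exp(-qT) * phi(d1) * sqrt(T) = 23.3300 * 1.0000000000 * 0.3975901907 * 1.0000000000 = 9.275779

Answer: Vega = 9.275779


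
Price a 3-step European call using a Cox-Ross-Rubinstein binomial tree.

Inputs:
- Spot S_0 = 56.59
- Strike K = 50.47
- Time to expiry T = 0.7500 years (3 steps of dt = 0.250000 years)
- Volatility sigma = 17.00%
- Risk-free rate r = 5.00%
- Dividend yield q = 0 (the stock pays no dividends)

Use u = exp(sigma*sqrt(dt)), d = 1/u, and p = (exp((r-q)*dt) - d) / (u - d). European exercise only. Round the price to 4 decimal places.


Answer: Price = V(0,0) = 8.5481

Derivation:
dt = T/N = 0.250000
u = exp(sigma*sqrt(dt)) = 1.088717; d = 1/u = 0.918512
p = (exp((r-q)*dt) - d) / (u - d) = 0.552665
Discount per step: exp(-r*dt) = 0.987578
Stock lattice S(k, i) with i counting down-moves:
  k=0: S(0,0) = 56.5900
  k=1: S(1,0) = 61.6105; S(1,1) = 51.9786
  k=2: S(2,0) = 67.0764; S(2,1) = 56.5900; S(2,2) = 47.7430
  k=3: S(3,0) = 73.0272; S(3,1) = 61.6105; S(3,2) = 51.9786; S(3,3) = 43.8525
Terminal payoffs V(N, i) = max(S_T - K, 0):
  V(3,0) = 22.557223; V(3,1) = 11.140499; V(3,2) = 1.508610; V(3,3) = 0.000000
Backward induction: V(k, i) = exp(-r*dt) * [p * V(k+1, i) + (1-p) * V(k+1, i+1)].
  V(2,0) = exp(-r*dt) * [p*22.557223 + (1-p)*11.140499] = 17.233350
  V(2,1) = exp(-r*dt) * [p*11.140499 + (1-p)*1.508610] = 6.746948
  V(2,2) = exp(-r*dt) * [p*1.508610 + (1-p)*0.000000] = 0.823398
  V(1,0) = exp(-r*dt) * [p*17.233350 + (1-p)*6.746948] = 12.386608
  V(1,1) = exp(-r*dt) * [p*6.746948 + (1-p)*0.823398] = 4.046240
  V(0,0) = exp(-r*dt) * [p*12.386608 + (1-p)*4.046240] = 8.548144


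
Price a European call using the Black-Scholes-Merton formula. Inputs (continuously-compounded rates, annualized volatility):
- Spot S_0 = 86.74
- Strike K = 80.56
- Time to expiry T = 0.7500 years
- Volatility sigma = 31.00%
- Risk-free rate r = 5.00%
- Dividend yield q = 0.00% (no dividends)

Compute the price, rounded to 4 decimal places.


d1 = (ln(S/K) + (r - q + 0.5*sigma^2) * T) / (sigma * sqrt(T)) = 0.54922918
d2 = d1 - sigma * sqrt(T) = 0.28076130
exp(-rT) = 0.96319442; exp(-qT) = 1.00000000
C = S_0 * exp(-qT) * N(d1) - K * exp(-rT) * N(d2)
N(d1) = 0.70857591; N(d2) = 0.61055326
C = 86.7400 * 1.00000000 * 0.70857591 - 80.5600 * 0.96319442 * 0.61055326 = 14.0860

Answer: Price = 14.0860


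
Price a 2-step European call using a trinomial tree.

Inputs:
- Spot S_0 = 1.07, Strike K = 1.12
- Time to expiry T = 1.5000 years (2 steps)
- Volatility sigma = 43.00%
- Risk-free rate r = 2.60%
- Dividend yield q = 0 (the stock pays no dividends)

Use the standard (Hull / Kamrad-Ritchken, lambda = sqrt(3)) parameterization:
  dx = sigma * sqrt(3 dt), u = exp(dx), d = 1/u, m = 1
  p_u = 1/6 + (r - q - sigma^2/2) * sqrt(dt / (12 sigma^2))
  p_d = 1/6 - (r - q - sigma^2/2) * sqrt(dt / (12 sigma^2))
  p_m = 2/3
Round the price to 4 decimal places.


Answer: Price = V(0,0) = 0.1946

Derivation:
dt = T/N = 0.750000; dx = sigma*sqrt(3*dt) = 0.645000
u = exp(dx) = 1.905987; d = 1/u = 0.524663
p_u = 0.128033, p_m = 0.666667, p_d = 0.205300
Discount per step: exp(-r*dt) = 0.980689
Stock lattice S(k, j) with j the centered position index:
  k=0: S(0,+0) = 1.0700
  k=1: S(1,-1) = 0.5614; S(1,+0) = 1.0700; S(1,+1) = 2.0394
  k=2: S(2,-2) = 0.2945; S(2,-1) = 0.5614; S(2,+0) = 1.0700; S(2,+1) = 2.0394; S(2,+2) = 3.8871
Terminal payoffs V(N, j) = max(S_T - K, 0):
  V(2,-2) = 0.000000; V(2,-1) = 0.000000; V(2,+0) = 0.000000; V(2,+1) = 0.919406; V(2,+2) = 2.767082
Backward induction: V(k, j) = exp(-r*dt) * [p_u * V(k+1, j+1) + p_m * V(k+1, j) + p_d * V(k+1, j-1)]
  V(1,-1) = exp(-r*dt) * [p_u*0.000000 + p_m*0.000000 + p_d*0.000000] = 0.000000
  V(1,+0) = exp(-r*dt) * [p_u*0.919406 + p_m*0.000000 + p_d*0.000000] = 0.115441
  V(1,+1) = exp(-r*dt) * [p_u*2.767082 + p_m*0.919406 + p_d*0.000000] = 0.948537
  V(0,+0) = exp(-r*dt) * [p_u*0.948537 + p_m*0.115441 + p_d*0.000000] = 0.194573


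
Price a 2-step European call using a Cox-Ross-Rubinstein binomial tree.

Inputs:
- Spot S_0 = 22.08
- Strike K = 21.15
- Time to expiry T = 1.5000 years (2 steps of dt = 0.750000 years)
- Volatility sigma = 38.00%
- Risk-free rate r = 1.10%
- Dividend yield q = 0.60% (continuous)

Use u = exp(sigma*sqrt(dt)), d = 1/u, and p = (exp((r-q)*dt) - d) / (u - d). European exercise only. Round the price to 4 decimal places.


Answer: Price = V(0,0) = 4.2487

Derivation:
dt = T/N = 0.750000
u = exp(sigma*sqrt(dt)) = 1.389702; d = 1/u = 0.719579
p = (exp((r-q)*dt) - d) / (u - d) = 0.424069
Discount per step: exp(-r*dt) = 0.991784
Stock lattice S(k, i) with i counting down-moves:
  k=0: S(0,0) = 22.0800
  k=1: S(1,0) = 30.6846; S(1,1) = 15.8883
  k=2: S(2,0) = 42.6425; S(2,1) = 22.0800; S(2,2) = 11.4329
Terminal payoffs V(N, i) = max(S_T - K, 0):
  V(2,0) = 21.492505; V(2,1) = 0.930000; V(2,2) = 0.000000
Backward induction: V(k, i) = exp(-r*dt) * [p * V(k+1, i) + (1-p) * V(k+1, i+1)].
  V(1,0) = exp(-r*dt) * [p*21.492505 + (1-p)*0.930000] = 9.570629
  V(1,1) = exp(-r*dt) * [p*0.930000 + (1-p)*0.000000] = 0.391144
  V(0,0) = exp(-r*dt) * [p*9.570629 + (1-p)*0.391144] = 4.248679


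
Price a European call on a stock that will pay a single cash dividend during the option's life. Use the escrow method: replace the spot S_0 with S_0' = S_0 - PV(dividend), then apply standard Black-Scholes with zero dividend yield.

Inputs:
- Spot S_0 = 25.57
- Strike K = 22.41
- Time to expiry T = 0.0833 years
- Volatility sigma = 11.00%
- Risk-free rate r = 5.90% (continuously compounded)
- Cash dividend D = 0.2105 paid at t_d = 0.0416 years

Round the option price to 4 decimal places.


Answer: Price = 3.0599

Derivation:
PV(D) = D * exp(-r * t_d) = 0.2105 * 0.99754861 = 0.20998398
S_0' = S_0 - PV(D) = 25.5700 - 0.20998398 = 25.36001602
d1 = (ln(S_0'/K) + (r + sigma^2/2)*T) / (sigma*sqrt(T)) = 4.06594087
d2 = d1 - sigma*sqrt(T) = 4.03419296
exp(-rT) = 0.99509736
N(d1) = 0.99997608; N(d2) = 0.99997260
C = S_0' * N(d1) - K * exp(-rT) * N(d2) = 25.36001602 * 0.99997608 - 22.4100 * 0.99509736 * 0.99997260 = 3.0599


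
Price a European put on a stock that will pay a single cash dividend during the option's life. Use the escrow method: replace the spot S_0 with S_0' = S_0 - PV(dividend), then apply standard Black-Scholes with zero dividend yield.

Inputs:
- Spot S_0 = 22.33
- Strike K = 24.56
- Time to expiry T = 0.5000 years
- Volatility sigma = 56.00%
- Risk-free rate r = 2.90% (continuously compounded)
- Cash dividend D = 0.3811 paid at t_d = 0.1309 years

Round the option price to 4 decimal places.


Answer: Price = 4.8586

Derivation:
PV(D) = D * exp(-r * t_d) = 0.3811 * 0.99621110 = 0.37965605
S_0' = S_0 - PV(D) = 22.3300 - 0.37965605 = 21.95034395
d1 = (ln(S_0'/K) + (r + sigma^2/2)*T) / (sigma*sqrt(T)) = -0.04908405
d2 = d1 - sigma*sqrt(T) = -0.44506385
exp(-rT) = 0.98560462
N(-d1) = 0.51957384; N(-d2) = 0.67186319
P = K * exp(-rT) * N(-d2) - S_0' * N(-d1) = 24.5600 * 0.98560462 * 0.67186319 - 21.95034395 * 0.51957384 = 4.8586


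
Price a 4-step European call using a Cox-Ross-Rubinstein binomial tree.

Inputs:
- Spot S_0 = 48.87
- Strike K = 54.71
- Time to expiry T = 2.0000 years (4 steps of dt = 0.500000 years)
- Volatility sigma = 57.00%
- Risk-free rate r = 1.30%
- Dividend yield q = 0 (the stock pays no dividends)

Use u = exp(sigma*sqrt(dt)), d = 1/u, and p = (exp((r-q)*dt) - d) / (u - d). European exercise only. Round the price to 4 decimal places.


dt = T/N = 0.500000
u = exp(sigma*sqrt(dt)) = 1.496383; d = 1/u = 0.668278
p = (exp((r-q)*dt) - d) / (u - d) = 0.408454
Discount per step: exp(-r*dt) = 0.993521
Stock lattice S(k, i) with i counting down-moves:
  k=0: S(0,0) = 48.8700
  k=1: S(1,0) = 73.1282; S(1,1) = 32.6588
  k=2: S(2,0) = 109.4279; S(2,1) = 48.8700; S(2,2) = 21.8251
  k=3: S(3,0) = 163.7460; S(3,1) = 73.1282; S(3,2) = 32.6588; S(3,3) = 14.5853
  k=4: S(4,0) = 245.0267; S(4,1) = 109.4279; S(4,2) = 48.8700; S(4,3) = 21.8251; S(4,4) = 9.7470
Terminal payoffs V(N, i) = max(S_T - K, 0):
  V(4,0) = 190.316697; V(4,1) = 54.717852; V(4,2) = 0.000000; V(4,3) = 0.000000; V(4,4) = 0.000000
Backward induction: V(k, i) = exp(-r*dt) * [p * V(k+1, i) + (1-p) * V(k+1, i+1)].
  V(3,0) = exp(-r*dt) * [p*190.316697 + (1-p)*54.717852] = 109.390439
  V(3,1) = exp(-r*dt) * [p*54.717852 + (1-p)*0.000000] = 22.204943
  V(3,2) = exp(-r*dt) * [p*0.000000 + (1-p)*0.000000] = 0.000000
  V(3,3) = exp(-r*dt) * [p*0.000000 + (1-p)*0.000000] = 0.000000
  V(2,0) = exp(-r*dt) * [p*109.390439 + (1-p)*22.204943] = 57.441653
  V(2,1) = exp(-r*dt) * [p*22.204943 + (1-p)*0.000000] = 9.010944
  V(2,2) = exp(-r*dt) * [p*0.000000 + (1-p)*0.000000] = 0.000000
  V(1,0) = exp(-r*dt) * [p*57.441653 + (1-p)*9.010944] = 28.606134
  V(1,1) = exp(-r*dt) * [p*9.010944 + (1-p)*0.000000] = 3.656714
  V(0,0) = exp(-r*dt) * [p*28.606134 + (1-p)*3.656714] = 13.757697

Answer: Price = V(0,0) = 13.7577


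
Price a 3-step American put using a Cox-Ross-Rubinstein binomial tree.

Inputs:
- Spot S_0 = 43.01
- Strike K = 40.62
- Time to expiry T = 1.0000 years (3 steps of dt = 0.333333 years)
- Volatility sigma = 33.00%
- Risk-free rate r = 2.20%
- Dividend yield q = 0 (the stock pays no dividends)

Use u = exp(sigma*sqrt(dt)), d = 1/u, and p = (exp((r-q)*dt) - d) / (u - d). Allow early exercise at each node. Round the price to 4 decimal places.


Answer: Price = V(0,0) = 4.3969

Derivation:
dt = T/N = 0.333333
u = exp(sigma*sqrt(dt)) = 1.209885; d = 1/u = 0.826525
p = (exp((r-q)*dt) - d) / (u - d) = 0.471712
Discount per step: exp(-r*dt) = 0.992693
Stock lattice S(k, i) with i counting down-moves:
  k=0: S(0,0) = 43.0100
  k=1: S(1,0) = 52.0372; S(1,1) = 35.5488
  k=2: S(2,0) = 62.9590; S(2,1) = 43.0100; S(2,2) = 29.3820
  k=3: S(3,0) = 76.1732; S(3,1) = 52.0372; S(3,2) = 35.5488; S(3,3) = 24.2849
Terminal payoffs V(N, i) = max(K - S_T, 0):
  V(3,0) = 0.000000; V(3,1) = 0.000000; V(3,2) = 5.071177; V(3,3) = 16.335073
Backward induction: V(k, i) = exp(-r*dt) * [p * V(k+1, i) + (1-p) * V(k+1, i+1)]; then take max(V_cont, immediate exercise) for American.
  V(2,0) = exp(-r*dt) * [p*0.000000 + (1-p)*0.000000] = 0.000000; exercise = 0.000000; V(2,0) = max -> 0.000000
  V(2,1) = exp(-r*dt) * [p*0.000000 + (1-p)*5.071177] = 2.659470; exercise = 0.000000; V(2,1) = max -> 2.659470
  V(2,2) = exp(-r*dt) * [p*5.071177 + (1-p)*16.335073] = 10.941232; exercise = 11.238023; V(2,2) = max -> 11.238023
  V(1,0) = exp(-r*dt) * [p*0.000000 + (1-p)*2.659470] = 1.394702; exercise = 0.000000; V(1,0) = max -> 1.394702
  V(1,1) = exp(-r*dt) * [p*2.659470 + (1-p)*11.238023] = 7.138876; exercise = 5.071177; V(1,1) = max -> 7.138876
  V(0,0) = exp(-r*dt) * [p*1.394702 + (1-p)*7.138876] = 4.396920; exercise = 0.000000; V(0,0) = max -> 4.396920


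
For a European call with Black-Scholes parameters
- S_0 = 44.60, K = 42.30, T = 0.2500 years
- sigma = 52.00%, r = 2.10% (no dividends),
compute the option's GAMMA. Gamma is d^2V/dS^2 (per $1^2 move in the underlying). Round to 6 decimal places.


Answer: Gamma = 0.032316

Derivation:
d1 = 0.3538337422; d2 = 0.0938337422
phi(d1) = 0.3747344295; exp(-qT) = 1.0000000000; exp(-rT) = 0.9947637572
Gamma = exp(-qT) * phi(d1) / (S * sigma * sqrt(T)) = 1.0000000000 * 0.3747344295 / (44.6000 * 0.5200 * 0.5000000000) = 0.032316


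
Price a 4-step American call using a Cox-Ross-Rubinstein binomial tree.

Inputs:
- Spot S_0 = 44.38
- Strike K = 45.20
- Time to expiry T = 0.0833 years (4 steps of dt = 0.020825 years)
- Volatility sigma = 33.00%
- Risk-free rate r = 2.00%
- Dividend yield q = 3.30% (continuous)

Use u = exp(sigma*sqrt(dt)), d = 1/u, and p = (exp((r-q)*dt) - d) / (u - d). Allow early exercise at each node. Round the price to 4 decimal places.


dt = T/N = 0.020825
u = exp(sigma*sqrt(dt)) = 1.048774; d = 1/u = 0.953494
p = (exp((r-q)*dt) - d) / (u - d) = 0.485256
Discount per step: exp(-r*dt) = 0.999584
Stock lattice S(k, i) with i counting down-moves:
  k=0: S(0,0) = 44.3800
  k=1: S(1,0) = 46.5446; S(1,1) = 42.3161
  k=2: S(2,0) = 48.8148; S(2,1) = 44.3800; S(2,2) = 40.3481
  k=3: S(3,0) = 51.1956; S(3,1) = 46.5446; S(3,2) = 42.3161; S(3,3) = 38.4717
  k=4: S(4,0) = 53.6927; S(4,1) = 48.8148; S(4,2) = 44.3800; S(4,3) = 40.3481; S(4,4) = 36.6826
Terminal payoffs V(N, i) = max(S_T - K, 0):
  V(4,0) = 8.492665; V(4,1) = 3.614757; V(4,2) = 0.000000; V(4,3) = 0.000000; V(4,4) = 0.000000
Backward induction: V(k, i) = exp(-r*dt) * [p * V(k+1, i) + (1-p) * V(k+1, i+1)]; then take max(V_cont, immediate exercise) for American.
  V(3,0) = exp(-r*dt) * [p*8.492665 + (1-p)*3.614757] = 5.979299; exercise = 5.995648; V(3,0) = max -> 5.995648
  V(3,1) = exp(-r*dt) * [p*3.614757 + (1-p)*0.000000] = 1.753351; exercise = 1.344590; V(3,1) = max -> 1.753351
  V(3,2) = exp(-r*dt) * [p*0.000000 + (1-p)*0.000000] = 0.000000; exercise = 0.000000; V(3,2) = max -> 0.000000
  V(3,3) = exp(-r*dt) * [p*0.000000 + (1-p)*0.000000] = 0.000000; exercise = 0.000000; V(3,3) = max -> 0.000000
  V(2,0) = exp(-r*dt) * [p*5.995648 + (1-p)*1.753351] = 3.810363; exercise = 3.614757; V(2,0) = max -> 3.810363
  V(2,1) = exp(-r*dt) * [p*1.753351 + (1-p)*0.000000] = 0.850470; exercise = 0.000000; V(2,1) = max -> 0.850470
  V(2,2) = exp(-r*dt) * [p*0.000000 + (1-p)*0.000000] = 0.000000; exercise = 0.000000; V(2,2) = max -> 0.000000
  V(1,0) = exp(-r*dt) * [p*3.810363 + (1-p)*0.850470] = 2.285823; exercise = 1.344590; V(1,0) = max -> 2.285823
  V(1,1) = exp(-r*dt) * [p*0.850470 + (1-p)*0.000000] = 0.412523; exercise = 0.000000; V(1,1) = max -> 0.412523
  V(0,0) = exp(-r*dt) * [p*2.285823 + (1-p)*0.412523] = 1.321002; exercise = 0.000000; V(0,0) = max -> 1.321002

Answer: Price = V(0,0) = 1.3210


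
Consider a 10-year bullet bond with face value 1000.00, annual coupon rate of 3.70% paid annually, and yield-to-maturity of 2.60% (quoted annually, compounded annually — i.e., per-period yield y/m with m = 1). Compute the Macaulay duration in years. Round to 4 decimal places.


Coupon per period c = face * coupon_rate / m = 37.000000
Periods per year m = 1; per-period yield y/m = 0.026000
Number of cashflows N = 10
Cashflows (t years, CF_t, discount factor 1/(1+y/m)^(m*t), PV):
  t = 1.0000: CF_t = 37.000000, DF = 0.974659, PV = 36.062378
  t = 2.0000: CF_t = 37.000000, DF = 0.949960, PV = 35.148517
  t = 3.0000: CF_t = 37.000000, DF = 0.925887, PV = 34.257814
  t = 4.0000: CF_t = 37.000000, DF = 0.902424, PV = 33.389682
  t = 5.0000: CF_t = 37.000000, DF = 0.879555, PV = 32.543550
  t = 6.0000: CF_t = 37.000000, DF = 0.857266, PV = 31.718859
  t = 7.0000: CF_t = 37.000000, DF = 0.835542, PV = 30.915067
  t = 8.0000: CF_t = 37.000000, DF = 0.814369, PV = 30.131645
  t = 9.0000: CF_t = 37.000000, DF = 0.793732, PV = 29.368075
  t = 10.0000: CF_t = 1037.000000, DF = 0.773618, PV = 802.241545
Price P = sum_t PV_t = 1095.777131
Macaulay numerator sum_t t * PV_t:
  t * PV_t at t = 1.0000: 36.062378
  t * PV_t at t = 2.0000: 70.297033
  t * PV_t at t = 3.0000: 102.773441
  t * PV_t at t = 4.0000: 133.558727
  t * PV_t at t = 5.0000: 162.717748
  t * PV_t at t = 6.0000: 190.313155
  t * PV_t at t = 7.0000: 216.405472
  t * PV_t at t = 8.0000: 241.053158
  t * PV_t at t = 9.0000: 264.312673
  t * PV_t at t = 10.0000: 8022.415449
Macaulay duration D = (sum_t t * PV_t) / P = 9439.909235 / 1095.777131 = 8.614808

Answer: Macaulay duration = 8.6148 years


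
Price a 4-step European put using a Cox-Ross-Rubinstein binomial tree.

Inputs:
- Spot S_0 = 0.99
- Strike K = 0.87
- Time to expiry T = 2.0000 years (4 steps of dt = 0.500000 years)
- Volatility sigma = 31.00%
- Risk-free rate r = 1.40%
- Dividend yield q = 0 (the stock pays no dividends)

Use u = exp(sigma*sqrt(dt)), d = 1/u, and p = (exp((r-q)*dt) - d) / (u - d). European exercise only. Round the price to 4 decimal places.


dt = T/N = 0.500000
u = exp(sigma*sqrt(dt)) = 1.245084; d = 1/u = 0.803159
p = (exp((r-q)*dt) - d) / (u - d) = 0.461313
Discount per step: exp(-r*dt) = 0.993024
Stock lattice S(k, i) with i counting down-moves:
  k=0: S(0,0) = 0.9900
  k=1: S(1,0) = 1.2326; S(1,1) = 0.7951
  k=2: S(2,0) = 1.5347; S(2,1) = 0.9900; S(2,2) = 0.6386
  k=3: S(3,0) = 1.9109; S(3,1) = 1.2326; S(3,2) = 0.7951; S(3,3) = 0.5129
  k=4: S(4,0) = 2.3792; S(4,1) = 1.5347; S(4,2) = 0.9900; S(4,3) = 0.6386; S(4,4) = 0.4119
Terminal payoffs V(N, i) = max(K - S_T, 0):
  V(4,0) = 0.000000; V(4,1) = 0.000000; V(4,2) = 0.000000; V(4,3) = 0.231387; V(4,4) = 0.458054
Backward induction: V(k, i) = exp(-r*dt) * [p * V(k+1, i) + (1-p) * V(k+1, i+1)].
  V(3,0) = exp(-r*dt) * [p*0.000000 + (1-p)*0.000000] = 0.000000
  V(3,1) = exp(-r*dt) * [p*0.000000 + (1-p)*0.000000] = 0.000000
  V(3,2) = exp(-r*dt) * [p*0.000000 + (1-p)*0.231387] = 0.123776
  V(3,3) = exp(-r*dt) * [p*0.231387 + (1-p)*0.458054] = 0.351024
  V(2,0) = exp(-r*dt) * [p*0.000000 + (1-p)*0.000000] = 0.000000
  V(2,1) = exp(-r*dt) * [p*0.000000 + (1-p)*0.123776] = 0.066211
  V(2,2) = exp(-r*dt) * [p*0.123776 + (1-p)*0.351024] = 0.244474
  V(1,0) = exp(-r*dt) * [p*0.000000 + (1-p)*0.066211] = 0.035418
  V(1,1) = exp(-r*dt) * [p*0.066211 + (1-p)*0.244474] = 0.161107
  V(0,0) = exp(-r*dt) * [p*0.035418 + (1-p)*0.161107] = 0.102406

Answer: Price = V(0,0) = 0.1024


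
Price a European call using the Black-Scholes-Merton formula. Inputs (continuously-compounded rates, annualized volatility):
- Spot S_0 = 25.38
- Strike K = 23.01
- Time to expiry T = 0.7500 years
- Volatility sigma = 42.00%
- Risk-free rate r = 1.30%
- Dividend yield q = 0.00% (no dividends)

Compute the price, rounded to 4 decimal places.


Answer: Price = 4.9218

Derivation:
d1 = (ln(S/K) + (r - q + 0.5*sigma^2) * T) / (sigma * sqrt(T)) = 0.47819052
d2 = d1 - sigma * sqrt(T) = 0.11445985
exp(-rT) = 0.99029738; exp(-qT) = 1.00000000
C = S_0 * exp(-qT) * N(d1) - K * exp(-rT) * N(d2)
N(d1) = 0.68374270; N(d2) = 0.54556336
C = 25.3800 * 1.00000000 * 0.68374270 - 23.0100 * 0.99029738 * 0.54556336 = 4.9218


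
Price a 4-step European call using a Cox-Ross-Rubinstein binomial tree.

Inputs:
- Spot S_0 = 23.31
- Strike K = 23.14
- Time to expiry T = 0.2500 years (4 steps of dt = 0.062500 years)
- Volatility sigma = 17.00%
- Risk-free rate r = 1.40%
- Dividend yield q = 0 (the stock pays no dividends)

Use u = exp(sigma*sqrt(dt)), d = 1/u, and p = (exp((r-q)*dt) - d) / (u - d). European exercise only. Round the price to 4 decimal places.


dt = T/N = 0.062500
u = exp(sigma*sqrt(dt)) = 1.043416; d = 1/u = 0.958390
p = (exp((r-q)*dt) - d) / (u - d) = 0.499672
Discount per step: exp(-r*dt) = 0.999125
Stock lattice S(k, i) with i counting down-moves:
  k=0: S(0,0) = 23.3100
  k=1: S(1,0) = 24.3220; S(1,1) = 22.3401
  k=2: S(2,0) = 25.3780; S(2,1) = 23.3100; S(2,2) = 21.4105
  k=3: S(3,0) = 26.4798; S(3,1) = 24.3220; S(3,2) = 22.3401; S(3,3) = 20.5196
  k=4: S(4,0) = 27.6295; S(4,1) = 25.3780; S(4,2) = 23.3100; S(4,3) = 21.4105; S(4,4) = 19.6658
Terminal payoffs V(N, i) = max(S_T - K, 0):
  V(4,0) = 4.489456; V(4,1) = 2.237995; V(4,2) = 0.170000; V(4,3) = 0.000000; V(4,4) = 0.000000
Backward induction: V(k, i) = exp(-r*dt) * [p * V(k+1, i) + (1-p) * V(k+1, i+1)].
  V(3,0) = exp(-r*dt) * [p*4.489456 + (1-p)*2.237995] = 3.360046
  V(3,1) = exp(-r*dt) * [p*2.237995 + (1-p)*0.170000] = 1.202267
  V(3,2) = exp(-r*dt) * [p*0.170000 + (1-p)*0.000000] = 0.084870
  V(3,3) = exp(-r*dt) * [p*0.000000 + (1-p)*0.000000] = 0.000000
  V(2,0) = exp(-r*dt) * [p*3.360046 + (1-p)*1.202267] = 2.278454
  V(2,1) = exp(-r*dt) * [p*1.202267 + (1-p)*0.084870] = 0.642640
  V(2,2) = exp(-r*dt) * [p*0.084870 + (1-p)*0.000000] = 0.042370
  V(1,0) = exp(-r*dt) * [p*2.278454 + (1-p)*0.642640] = 1.458734
  V(1,1) = exp(-r*dt) * [p*0.642640 + (1-p)*0.042370] = 0.342009
  V(0,0) = exp(-r*dt) * [p*1.458734 + (1-p)*0.342009] = 0.899218

Answer: Price = V(0,0) = 0.8992
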